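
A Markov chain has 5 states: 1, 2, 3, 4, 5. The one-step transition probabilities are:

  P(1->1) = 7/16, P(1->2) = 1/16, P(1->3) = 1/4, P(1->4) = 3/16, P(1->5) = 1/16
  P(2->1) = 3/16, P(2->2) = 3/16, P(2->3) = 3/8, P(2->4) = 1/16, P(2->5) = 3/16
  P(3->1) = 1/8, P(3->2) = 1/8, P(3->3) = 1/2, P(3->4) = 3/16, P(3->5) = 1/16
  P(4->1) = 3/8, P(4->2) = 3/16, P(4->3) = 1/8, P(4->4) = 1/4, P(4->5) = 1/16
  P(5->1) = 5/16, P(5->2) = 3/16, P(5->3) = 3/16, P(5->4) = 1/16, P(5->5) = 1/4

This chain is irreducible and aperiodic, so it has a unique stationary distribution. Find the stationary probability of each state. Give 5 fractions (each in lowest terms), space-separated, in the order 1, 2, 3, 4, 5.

The stationary distribution satisfies pi = pi * P, i.e.:
  pi_1 = 7/16*pi_1 + 3/16*pi_2 + 1/8*pi_3 + 3/8*pi_4 + 5/16*pi_5
  pi_2 = 1/16*pi_1 + 3/16*pi_2 + 1/8*pi_3 + 3/16*pi_4 + 3/16*pi_5
  pi_3 = 1/4*pi_1 + 3/8*pi_2 + 1/2*pi_3 + 1/8*pi_4 + 3/16*pi_5
  pi_4 = 3/16*pi_1 + 1/16*pi_2 + 3/16*pi_3 + 1/4*pi_4 + 1/16*pi_5
  pi_5 = 1/16*pi_1 + 3/16*pi_2 + 1/16*pi_3 + 1/16*pi_4 + 1/4*pi_5
with normalization: pi_1 + pi_2 + pi_3 + pi_4 + pi_5 = 1.

Using the first 4 balance equations plus normalization, the linear system A*pi = b is:
  [-9/16, 3/16, 1/8, 3/8, 5/16] . pi = 0
  [1/16, -13/16, 1/8, 3/16, 3/16] . pi = 0
  [1/4, 3/8, -1/2, 1/8, 3/16] . pi = 0
  [3/16, 1/16, 3/16, -3/4, 1/16] . pi = 0
  [1, 1, 1, 1, 1] . pi = 1

Solving yields:
  pi_1 = 829/2940
  pi_2 = 389/2940
  pi_3 = 67/210
  pi_4 = 83/490
  pi_5 = 143/1470

Verification (pi * P):
  829/2940*7/16 + 389/2940*3/16 + 67/210*1/8 + 83/490*3/8 + 143/1470*5/16 = 829/2940 = pi_1  (ok)
  829/2940*1/16 + 389/2940*3/16 + 67/210*1/8 + 83/490*3/16 + 143/1470*3/16 = 389/2940 = pi_2  (ok)
  829/2940*1/4 + 389/2940*3/8 + 67/210*1/2 + 83/490*1/8 + 143/1470*3/16 = 67/210 = pi_3  (ok)
  829/2940*3/16 + 389/2940*1/16 + 67/210*3/16 + 83/490*1/4 + 143/1470*1/16 = 83/490 = pi_4  (ok)
  829/2940*1/16 + 389/2940*3/16 + 67/210*1/16 + 83/490*1/16 + 143/1470*1/4 = 143/1470 = pi_5  (ok)

Answer: 829/2940 389/2940 67/210 83/490 143/1470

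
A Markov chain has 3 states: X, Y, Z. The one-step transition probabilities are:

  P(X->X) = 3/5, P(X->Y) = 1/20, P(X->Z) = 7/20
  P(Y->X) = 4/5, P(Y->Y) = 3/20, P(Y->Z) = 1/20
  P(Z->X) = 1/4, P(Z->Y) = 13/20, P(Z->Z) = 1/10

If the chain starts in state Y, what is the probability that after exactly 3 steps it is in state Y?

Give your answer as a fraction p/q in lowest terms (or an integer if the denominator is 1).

Computing P^3 by repeated multiplication:
P^1 =
  X: [3/5, 1/20, 7/20]
  Y: [4/5, 3/20, 1/20]
  Z: [1/4, 13/20, 1/10]
P^2 =
  X: [39/80, 53/200, 99/400]
  Y: [49/80, 19/200, 117/400]
  Z: [139/200, 7/40, 13/100]
P^3 =
  X: [4531/8000, 9/40, 1669/8000]
  Y: [4133/8000, 47/200, 1987/8000]
  Z: [1179/2000, 291/2000, 53/200]

(P^3)[Y -> Y] = 47/200

Answer: 47/200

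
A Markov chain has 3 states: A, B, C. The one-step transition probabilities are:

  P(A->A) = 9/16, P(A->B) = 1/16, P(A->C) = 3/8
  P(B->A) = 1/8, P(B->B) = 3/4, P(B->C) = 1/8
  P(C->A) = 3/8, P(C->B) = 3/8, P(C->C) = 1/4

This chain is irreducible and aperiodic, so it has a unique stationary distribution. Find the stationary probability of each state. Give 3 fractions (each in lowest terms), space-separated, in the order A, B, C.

Answer: 18/55 24/55 13/55

Derivation:
The stationary distribution satisfies pi = pi * P, i.e.:
  pi_A = 9/16*pi_A + 1/8*pi_B + 3/8*pi_C
  pi_B = 1/16*pi_A + 3/4*pi_B + 3/8*pi_C
  pi_C = 3/8*pi_A + 1/8*pi_B + 1/4*pi_C
with normalization: pi_A + pi_B + pi_C = 1.

Using the first 2 balance equations plus normalization, the linear system A*pi = b is:
  [-7/16, 1/8, 3/8] . pi = 0
  [1/16, -1/4, 3/8] . pi = 0
  [1, 1, 1] . pi = 1

Solving yields:
  pi_A = 18/55
  pi_B = 24/55
  pi_C = 13/55

Verification (pi * P):
  18/55*9/16 + 24/55*1/8 + 13/55*3/8 = 18/55 = pi_A  (ok)
  18/55*1/16 + 24/55*3/4 + 13/55*3/8 = 24/55 = pi_B  (ok)
  18/55*3/8 + 24/55*1/8 + 13/55*1/4 = 13/55 = pi_C  (ok)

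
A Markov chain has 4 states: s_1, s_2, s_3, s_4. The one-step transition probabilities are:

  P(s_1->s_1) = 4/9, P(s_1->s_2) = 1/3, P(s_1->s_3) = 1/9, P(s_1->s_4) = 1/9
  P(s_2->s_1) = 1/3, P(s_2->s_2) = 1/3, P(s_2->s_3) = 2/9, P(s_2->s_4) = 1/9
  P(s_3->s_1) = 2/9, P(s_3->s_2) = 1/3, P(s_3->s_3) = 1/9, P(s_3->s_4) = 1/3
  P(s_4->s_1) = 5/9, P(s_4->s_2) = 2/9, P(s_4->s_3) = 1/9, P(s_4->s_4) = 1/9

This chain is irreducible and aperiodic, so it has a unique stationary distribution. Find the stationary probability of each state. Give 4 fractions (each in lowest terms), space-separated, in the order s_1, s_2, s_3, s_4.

The stationary distribution satisfies pi = pi * P, i.e.:
  pi_s_1 = 4/9*pi_s_1 + 1/3*pi_s_2 + 2/9*pi_s_3 + 5/9*pi_s_4
  pi_s_2 = 1/3*pi_s_1 + 1/3*pi_s_2 + 1/3*pi_s_3 + 2/9*pi_s_4
  pi_s_3 = 1/9*pi_s_1 + 2/9*pi_s_2 + 1/9*pi_s_3 + 1/9*pi_s_4
  pi_s_4 = 1/9*pi_s_1 + 1/9*pi_s_2 + 1/3*pi_s_3 + 1/9*pi_s_4
with normalization: pi_s_1 + pi_s_2 + pi_s_3 + pi_s_4 = 1.

Using the first 3 balance equations plus normalization, the linear system A*pi = b is:
  [-5/9, 1/3, 2/9, 5/9] . pi = 0
  [1/3, -2/3, 1/3, 2/9] . pi = 0
  [1/9, 2/9, -8/9, 1/9] . pi = 0
  [1, 1, 1, 1] . pi = 1

Solving yields:
  pi_s_1 = 287/731
  pi_s_2 = 232/731
  pi_s_3 = 107/731
  pi_s_4 = 105/731

Verification (pi * P):
  287/731*4/9 + 232/731*1/3 + 107/731*2/9 + 105/731*5/9 = 287/731 = pi_s_1  (ok)
  287/731*1/3 + 232/731*1/3 + 107/731*1/3 + 105/731*2/9 = 232/731 = pi_s_2  (ok)
  287/731*1/9 + 232/731*2/9 + 107/731*1/9 + 105/731*1/9 = 107/731 = pi_s_3  (ok)
  287/731*1/9 + 232/731*1/9 + 107/731*1/3 + 105/731*1/9 = 105/731 = pi_s_4  (ok)

Answer: 287/731 232/731 107/731 105/731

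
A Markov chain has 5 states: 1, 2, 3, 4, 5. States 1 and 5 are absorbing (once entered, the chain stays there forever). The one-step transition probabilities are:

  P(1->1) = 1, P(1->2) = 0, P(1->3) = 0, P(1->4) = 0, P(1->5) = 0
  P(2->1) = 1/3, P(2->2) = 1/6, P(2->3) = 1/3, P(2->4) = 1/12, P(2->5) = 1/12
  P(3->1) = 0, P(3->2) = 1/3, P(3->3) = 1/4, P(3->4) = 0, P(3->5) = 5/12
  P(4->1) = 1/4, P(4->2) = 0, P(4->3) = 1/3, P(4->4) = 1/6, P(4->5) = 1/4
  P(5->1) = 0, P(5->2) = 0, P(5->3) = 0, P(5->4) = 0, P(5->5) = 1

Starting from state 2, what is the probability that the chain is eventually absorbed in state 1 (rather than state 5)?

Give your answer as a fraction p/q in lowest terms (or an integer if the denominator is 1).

Answer: 387/724

Derivation:
Let a_i = P(absorbed in 1 | start in state i).
Boundary conditions: a_1 = 1, a_5 = 0.
For each transient state i, a_i = sum_j P(i->j) * a_j:
  a_2 = 1/3*a_1 + 1/6*a_2 + 1/3*a_3 + 1/12*a_4 + 1/12*a_5
  a_3 = 0*a_1 + 1/3*a_2 + 1/4*a_3 + 0*a_4 + 5/12*a_5
  a_4 = 1/4*a_1 + 0*a_2 + 1/3*a_3 + 1/6*a_4 + 1/4*a_5

Substituting a_1 = 1 and a_5 = 0, rearrange to (I - Q) a = r where r[i] = P(i -> 1):
  [5/6, -1/3, -1/12] . (a_2, a_3, a_4) = 1/3
  [-1/3, 3/4, 0] . (a_2, a_3, a_4) = 0
  [0, -1/3, 5/6] . (a_2, a_3, a_4) = 1/4

Solving yields:
  a_2 = 387/724
  a_3 = 43/181
  a_4 = 143/362

Starting state is 2, so the absorption probability is a_2 = 387/724.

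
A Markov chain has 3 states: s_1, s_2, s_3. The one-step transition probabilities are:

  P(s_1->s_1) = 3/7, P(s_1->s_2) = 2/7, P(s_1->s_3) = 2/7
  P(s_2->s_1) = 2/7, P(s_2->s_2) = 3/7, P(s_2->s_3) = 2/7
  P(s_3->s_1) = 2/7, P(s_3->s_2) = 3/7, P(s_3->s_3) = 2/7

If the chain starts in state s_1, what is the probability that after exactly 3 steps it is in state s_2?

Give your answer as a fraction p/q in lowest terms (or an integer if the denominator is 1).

Computing P^3 by repeated multiplication:
P^1 =
  s_1: [3/7, 2/7, 2/7]
  s_2: [2/7, 3/7, 2/7]
  s_3: [2/7, 3/7, 2/7]
P^2 =
  s_1: [17/49, 18/49, 2/7]
  s_2: [16/49, 19/49, 2/7]
  s_3: [16/49, 19/49, 2/7]
P^3 =
  s_1: [115/343, 130/343, 2/7]
  s_2: [114/343, 131/343, 2/7]
  s_3: [114/343, 131/343, 2/7]

(P^3)[s_1 -> s_2] = 130/343

Answer: 130/343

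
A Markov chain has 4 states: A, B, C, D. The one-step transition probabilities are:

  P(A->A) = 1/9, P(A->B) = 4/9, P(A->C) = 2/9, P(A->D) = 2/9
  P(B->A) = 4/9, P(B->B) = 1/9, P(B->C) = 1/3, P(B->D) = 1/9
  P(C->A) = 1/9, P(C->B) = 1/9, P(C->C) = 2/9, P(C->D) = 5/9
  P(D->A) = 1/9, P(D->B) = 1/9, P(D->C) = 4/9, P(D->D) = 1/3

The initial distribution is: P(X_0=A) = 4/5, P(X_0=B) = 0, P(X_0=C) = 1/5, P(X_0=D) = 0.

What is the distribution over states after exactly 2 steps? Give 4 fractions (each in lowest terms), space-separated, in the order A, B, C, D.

Answer: 32/135 4/27 133/405 116/405

Derivation:
Propagating the distribution step by step (d_{t+1} = d_t * P):
d_0 = (A=4/5, B=0, C=1/5, D=0)
  d_1[A] = 4/5*1/9 + 0*4/9 + 1/5*1/9 + 0*1/9 = 1/9
  d_1[B] = 4/5*4/9 + 0*1/9 + 1/5*1/9 + 0*1/9 = 17/45
  d_1[C] = 4/5*2/9 + 0*1/3 + 1/5*2/9 + 0*4/9 = 2/9
  d_1[D] = 4/5*2/9 + 0*1/9 + 1/5*5/9 + 0*1/3 = 13/45
d_1 = (A=1/9, B=17/45, C=2/9, D=13/45)
  d_2[A] = 1/9*1/9 + 17/45*4/9 + 2/9*1/9 + 13/45*1/9 = 32/135
  d_2[B] = 1/9*4/9 + 17/45*1/9 + 2/9*1/9 + 13/45*1/9 = 4/27
  d_2[C] = 1/9*2/9 + 17/45*1/3 + 2/9*2/9 + 13/45*4/9 = 133/405
  d_2[D] = 1/9*2/9 + 17/45*1/9 + 2/9*5/9 + 13/45*1/3 = 116/405
d_2 = (A=32/135, B=4/27, C=133/405, D=116/405)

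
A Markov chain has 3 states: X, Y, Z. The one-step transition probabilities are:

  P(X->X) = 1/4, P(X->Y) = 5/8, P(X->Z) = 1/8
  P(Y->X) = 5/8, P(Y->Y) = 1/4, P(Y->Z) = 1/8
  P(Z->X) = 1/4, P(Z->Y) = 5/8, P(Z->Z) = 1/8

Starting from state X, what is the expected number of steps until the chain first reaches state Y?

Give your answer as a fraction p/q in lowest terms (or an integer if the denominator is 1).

Answer: 8/5

Derivation:
Let h_i = expected steps to first reach Y from state i.
Boundary: h_Y = 0.
First-step equations for the other states:
  h_X = 1 + 1/4*h_X + 5/8*h_Y + 1/8*h_Z
  h_Z = 1 + 1/4*h_X + 5/8*h_Y + 1/8*h_Z

Substituting h_Y = 0 and rearranging gives the linear system (I - Q) h = 1:
  [3/4, -1/8] . (h_X, h_Z) = 1
  [-1/4, 7/8] . (h_X, h_Z) = 1

Solving yields:
  h_X = 8/5
  h_Z = 8/5

Starting state is X, so the expected hitting time is h_X = 8/5.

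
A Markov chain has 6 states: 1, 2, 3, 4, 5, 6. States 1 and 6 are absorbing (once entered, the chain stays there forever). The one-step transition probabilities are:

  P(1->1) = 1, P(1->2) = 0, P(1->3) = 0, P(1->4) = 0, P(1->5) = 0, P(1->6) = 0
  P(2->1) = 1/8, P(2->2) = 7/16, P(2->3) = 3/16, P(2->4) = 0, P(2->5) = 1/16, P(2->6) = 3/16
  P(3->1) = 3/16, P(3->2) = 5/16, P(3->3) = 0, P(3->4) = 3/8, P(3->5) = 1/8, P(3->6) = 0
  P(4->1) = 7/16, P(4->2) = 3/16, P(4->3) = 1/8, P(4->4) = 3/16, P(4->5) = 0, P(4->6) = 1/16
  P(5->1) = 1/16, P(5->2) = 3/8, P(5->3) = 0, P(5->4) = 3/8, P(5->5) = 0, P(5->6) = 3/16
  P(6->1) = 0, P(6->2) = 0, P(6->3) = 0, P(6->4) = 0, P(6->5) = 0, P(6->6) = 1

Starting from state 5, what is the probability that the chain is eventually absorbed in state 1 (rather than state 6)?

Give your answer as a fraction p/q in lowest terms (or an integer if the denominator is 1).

Answer: 1325/2436

Derivation:
Let a_i = P(absorbed in 1 | start in state i).
Boundary conditions: a_1 = 1, a_6 = 0.
For each transient state i, a_i = sum_j P(i->j) * a_j:
  a_2 = 1/8*a_1 + 7/16*a_2 + 3/16*a_3 + 0*a_4 + 1/16*a_5 + 3/16*a_6
  a_3 = 3/16*a_1 + 5/16*a_2 + 0*a_3 + 3/8*a_4 + 1/8*a_5 + 0*a_6
  a_4 = 7/16*a_1 + 3/16*a_2 + 1/8*a_3 + 3/16*a_4 + 0*a_5 + 1/16*a_6
  a_5 = 1/16*a_1 + 3/8*a_2 + 0*a_3 + 3/8*a_4 + 0*a_5 + 3/16*a_6

Substituting a_1 = 1 and a_6 = 0, rearrange to (I - Q) a = r where r[i] = P(i -> 1):
  [9/16, -3/16, 0, -1/16] . (a_2, a_3, a_4, a_5) = 1/8
  [-5/16, 1, -3/8, -1/8] . (a_2, a_3, a_4, a_5) = 3/16
  [-3/16, -1/8, 13/16, 0] . (a_2, a_3, a_4, a_5) = 7/16
  [-3/8, 0, -3/8, 1] . (a_2, a_3, a_4, a_5) = 1/16

Solving yields:
  a_2 = 1891/3654
  a_3 = 5149/7308
  a_4 = 200/261
  a_5 = 1325/2436

Starting state is 5, so the absorption probability is a_5 = 1325/2436.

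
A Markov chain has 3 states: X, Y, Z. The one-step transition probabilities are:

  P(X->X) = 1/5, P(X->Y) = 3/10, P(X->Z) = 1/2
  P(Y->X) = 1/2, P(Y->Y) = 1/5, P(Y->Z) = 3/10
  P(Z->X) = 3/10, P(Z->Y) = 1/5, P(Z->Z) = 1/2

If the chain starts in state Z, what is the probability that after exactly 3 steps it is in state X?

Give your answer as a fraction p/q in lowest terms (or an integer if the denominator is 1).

Answer: 63/200

Derivation:
Computing P^3 by repeated multiplication:
P^1 =
  X: [1/5, 3/10, 1/2]
  Y: [1/2, 1/5, 3/10]
  Z: [3/10, 1/5, 1/2]
P^2 =
  X: [17/50, 11/50, 11/25]
  Y: [29/100, 1/4, 23/50]
  Z: [31/100, 23/100, 23/50]
P^3 =
  X: [31/100, 117/500, 57/125]
  Y: [321/1000, 229/1000, 9/20]
  Z: [63/200, 231/1000, 227/500]

(P^3)[Z -> X] = 63/200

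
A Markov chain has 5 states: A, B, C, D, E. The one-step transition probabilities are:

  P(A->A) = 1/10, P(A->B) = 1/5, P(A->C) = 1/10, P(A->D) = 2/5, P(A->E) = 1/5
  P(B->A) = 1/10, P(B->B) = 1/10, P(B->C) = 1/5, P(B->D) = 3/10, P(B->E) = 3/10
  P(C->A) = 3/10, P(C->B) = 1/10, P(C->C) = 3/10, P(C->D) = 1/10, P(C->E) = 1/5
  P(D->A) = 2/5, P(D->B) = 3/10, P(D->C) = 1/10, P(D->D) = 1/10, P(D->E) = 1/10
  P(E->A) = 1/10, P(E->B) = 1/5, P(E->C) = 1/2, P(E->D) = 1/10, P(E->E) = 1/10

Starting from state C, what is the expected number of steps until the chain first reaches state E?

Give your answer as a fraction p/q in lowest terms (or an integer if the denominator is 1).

Let h_i = expected steps to first reach E from state i.
Boundary: h_E = 0.
First-step equations for the other states:
  h_A = 1 + 1/10*h_A + 1/5*h_B + 1/10*h_C + 2/5*h_D + 1/5*h_E
  h_B = 1 + 1/10*h_A + 1/10*h_B + 1/5*h_C + 3/10*h_D + 3/10*h_E
  h_C = 1 + 3/10*h_A + 1/10*h_B + 3/10*h_C + 1/10*h_D + 1/5*h_E
  h_D = 1 + 2/5*h_A + 3/10*h_B + 1/10*h_C + 1/10*h_D + 1/10*h_E

Substituting h_E = 0 and rearranging gives the linear system (I - Q) h = 1:
  [9/10, -1/5, -1/10, -2/5] . (h_A, h_B, h_C, h_D) = 1
  [-1/10, 9/10, -1/5, -3/10] . (h_A, h_B, h_C, h_D) = 1
  [-3/10, -1/10, 7/10, -1/10] . (h_A, h_B, h_C, h_D) = 1
  [-2/5, -3/10, -1/10, 9/10] . (h_A, h_B, h_C, h_D) = 1

Solving yields:
  h_A = 5840/1129
  h_B = 5265/1129
  h_C = 5760/1129
  h_D = 6245/1129

Starting state is C, so the expected hitting time is h_C = 5760/1129.

Answer: 5760/1129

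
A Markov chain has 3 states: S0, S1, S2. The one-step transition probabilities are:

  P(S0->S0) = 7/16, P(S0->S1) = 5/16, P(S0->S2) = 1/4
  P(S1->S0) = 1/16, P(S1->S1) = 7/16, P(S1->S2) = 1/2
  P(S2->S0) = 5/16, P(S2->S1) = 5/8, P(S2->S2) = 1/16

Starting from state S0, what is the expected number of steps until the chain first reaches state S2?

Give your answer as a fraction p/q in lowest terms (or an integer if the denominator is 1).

Let h_i = expected steps to first reach S2 from state i.
Boundary: h_S2 = 0.
First-step equations for the other states:
  h_S0 = 1 + 7/16*h_S0 + 5/16*h_S1 + 1/4*h_S2
  h_S1 = 1 + 1/16*h_S0 + 7/16*h_S1 + 1/2*h_S2

Substituting h_S2 = 0 and rearranging gives the linear system (I - Q) h = 1:
  [9/16, -5/16] . (h_S0, h_S1) = 1
  [-1/16, 9/16] . (h_S0, h_S1) = 1

Solving yields:
  h_S0 = 56/19
  h_S1 = 40/19

Starting state is S0, so the expected hitting time is h_S0 = 56/19.

Answer: 56/19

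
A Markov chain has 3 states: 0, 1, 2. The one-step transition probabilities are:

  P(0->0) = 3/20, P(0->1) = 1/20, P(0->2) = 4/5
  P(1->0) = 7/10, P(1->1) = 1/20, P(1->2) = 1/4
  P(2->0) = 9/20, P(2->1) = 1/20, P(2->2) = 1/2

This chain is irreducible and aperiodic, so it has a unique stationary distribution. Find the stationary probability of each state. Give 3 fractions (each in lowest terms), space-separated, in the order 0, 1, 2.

The stationary distribution satisfies pi = pi * P, i.e.:
  pi_0 = 3/20*pi_0 + 7/10*pi_1 + 9/20*pi_2
  pi_1 = 1/20*pi_0 + 1/20*pi_1 + 1/20*pi_2
  pi_2 = 4/5*pi_0 + 1/4*pi_1 + 1/2*pi_2
with normalization: pi_0 + pi_1 + pi_2 = 1.

Using the first 2 balance equations plus normalization, the linear system A*pi = b is:
  [-17/20, 7/10, 9/20] . pi = 0
  [1/20, -19/20, 1/20] . pi = 0
  [1, 1, 1] . pi = 1

Solving yields:
  pi_0 = 37/104
  pi_1 = 1/20
  pi_2 = 309/520

Verification (pi * P):
  37/104*3/20 + 1/20*7/10 + 309/520*9/20 = 37/104 = pi_0  (ok)
  37/104*1/20 + 1/20*1/20 + 309/520*1/20 = 1/20 = pi_1  (ok)
  37/104*4/5 + 1/20*1/4 + 309/520*1/2 = 309/520 = pi_2  (ok)

Answer: 37/104 1/20 309/520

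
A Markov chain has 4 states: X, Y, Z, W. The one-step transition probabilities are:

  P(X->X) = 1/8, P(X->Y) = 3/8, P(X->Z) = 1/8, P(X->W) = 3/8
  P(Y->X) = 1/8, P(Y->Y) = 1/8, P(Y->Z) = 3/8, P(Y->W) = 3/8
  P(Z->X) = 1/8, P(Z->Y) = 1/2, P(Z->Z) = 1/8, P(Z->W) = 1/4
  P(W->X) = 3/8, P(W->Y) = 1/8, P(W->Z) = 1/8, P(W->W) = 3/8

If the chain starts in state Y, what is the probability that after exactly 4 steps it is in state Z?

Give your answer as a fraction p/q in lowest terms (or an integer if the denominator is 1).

Answer: 189/1024

Derivation:
Computing P^4 by repeated multiplication:
P^1 =
  X: [1/8, 3/8, 1/8, 3/8]
  Y: [1/8, 1/8, 3/8, 3/8]
  Z: [1/8, 1/2, 1/8, 1/4]
  W: [3/8, 1/8, 1/8, 3/8]
P^2 =
  X: [7/32, 13/64, 7/32, 23/64]
  Y: [7/32, 19/64, 5/32, 21/64]
  Z: [3/16, 13/64, 1/4, 23/64]
  W: [7/32, 17/64, 5/32, 23/64]
P^3 =
  X: [55/256, 67/256, 45/256, 89/256]
  Y: [53/256, 61/256, 51/256, 91/256]
  Z: [55/256, 17/64, 45/256, 11/32]
  W: [55/256, 61/256, 49/256, 91/256]
P^4 =
  X: [217/1024, 501/2048, 195/1024, 723/2048]
  Y: [219/1024, 515/2048, 189/1024, 717/2048]
  Z: [27/128, 501/2048, 49/256, 723/2048]
  W: [219/1024, 513/2048, 189/1024, 719/2048]

(P^4)[Y -> Z] = 189/1024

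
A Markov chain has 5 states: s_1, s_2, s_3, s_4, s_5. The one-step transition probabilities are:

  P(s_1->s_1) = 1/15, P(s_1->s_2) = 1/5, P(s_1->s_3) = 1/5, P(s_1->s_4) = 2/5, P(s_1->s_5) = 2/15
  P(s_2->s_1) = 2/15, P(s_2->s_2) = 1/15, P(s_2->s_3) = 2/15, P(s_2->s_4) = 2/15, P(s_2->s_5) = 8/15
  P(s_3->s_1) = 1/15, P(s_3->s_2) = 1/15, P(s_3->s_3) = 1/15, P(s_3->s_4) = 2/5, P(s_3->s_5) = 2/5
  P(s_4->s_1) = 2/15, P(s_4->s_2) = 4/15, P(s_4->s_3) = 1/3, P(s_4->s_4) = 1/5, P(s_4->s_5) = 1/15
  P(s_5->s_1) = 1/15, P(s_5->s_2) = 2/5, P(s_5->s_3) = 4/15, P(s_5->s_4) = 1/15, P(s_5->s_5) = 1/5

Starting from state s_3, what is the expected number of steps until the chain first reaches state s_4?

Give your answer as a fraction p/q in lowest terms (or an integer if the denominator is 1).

Answer: 2913/691

Derivation:
Let h_i = expected steps to first reach s_4 from state i.
Boundary: h_s_4 = 0.
First-step equations for the other states:
  h_s_1 = 1 + 1/15*h_s_1 + 1/5*h_s_2 + 1/5*h_s_3 + 2/5*h_s_4 + 2/15*h_s_5
  h_s_2 = 1 + 2/15*h_s_1 + 1/15*h_s_2 + 2/15*h_s_3 + 2/15*h_s_4 + 8/15*h_s_5
  h_s_3 = 1 + 1/15*h_s_1 + 1/15*h_s_2 + 1/15*h_s_3 + 2/5*h_s_4 + 2/5*h_s_5
  h_s_5 = 1 + 1/15*h_s_1 + 2/5*h_s_2 + 4/15*h_s_3 + 1/15*h_s_4 + 1/5*h_s_5

Substituting h_s_4 = 0 and rearranging gives the linear system (I - Q) h = 1:
  [14/15, -1/5, -1/5, -2/15] . (h_s_1, h_s_2, h_s_3, h_s_5) = 1
  [-2/15, 14/15, -2/15, -8/15] . (h_s_1, h_s_2, h_s_3, h_s_5) = 1
  [-1/15, -1/15, 14/15, -2/5] . (h_s_1, h_s_2, h_s_3, h_s_5) = 1
  [-1/15, -2/5, -4/15, 4/5] . (h_s_1, h_s_2, h_s_3, h_s_5) = 1

Solving yields:
  h_s_1 = 2751/691
  h_s_2 = 7641/1382
  h_s_3 = 2913/691
  h_s_5 = 15897/2764

Starting state is s_3, so the expected hitting time is h_s_3 = 2913/691.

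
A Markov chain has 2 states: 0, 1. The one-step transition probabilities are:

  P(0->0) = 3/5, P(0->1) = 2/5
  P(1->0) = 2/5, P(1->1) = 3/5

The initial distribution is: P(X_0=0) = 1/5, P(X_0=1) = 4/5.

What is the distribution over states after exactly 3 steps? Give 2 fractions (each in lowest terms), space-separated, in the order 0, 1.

Answer: 311/625 314/625

Derivation:
Propagating the distribution step by step (d_{t+1} = d_t * P):
d_0 = (0=1/5, 1=4/5)
  d_1[0] = 1/5*3/5 + 4/5*2/5 = 11/25
  d_1[1] = 1/5*2/5 + 4/5*3/5 = 14/25
d_1 = (0=11/25, 1=14/25)
  d_2[0] = 11/25*3/5 + 14/25*2/5 = 61/125
  d_2[1] = 11/25*2/5 + 14/25*3/5 = 64/125
d_2 = (0=61/125, 1=64/125)
  d_3[0] = 61/125*3/5 + 64/125*2/5 = 311/625
  d_3[1] = 61/125*2/5 + 64/125*3/5 = 314/625
d_3 = (0=311/625, 1=314/625)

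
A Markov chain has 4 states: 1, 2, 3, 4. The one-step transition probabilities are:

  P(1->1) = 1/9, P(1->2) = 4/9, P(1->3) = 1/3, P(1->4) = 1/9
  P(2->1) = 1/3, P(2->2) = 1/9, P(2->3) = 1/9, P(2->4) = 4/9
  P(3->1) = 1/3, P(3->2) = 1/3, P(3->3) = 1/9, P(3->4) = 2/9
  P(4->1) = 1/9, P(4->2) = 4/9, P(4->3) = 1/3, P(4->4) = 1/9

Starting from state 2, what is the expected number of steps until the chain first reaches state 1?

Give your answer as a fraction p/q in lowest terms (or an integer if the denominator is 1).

Let h_i = expected steps to first reach 1 from state i.
Boundary: h_1 = 0.
First-step equations for the other states:
  h_2 = 1 + 1/3*h_1 + 1/9*h_2 + 1/9*h_3 + 4/9*h_4
  h_3 = 1 + 1/3*h_1 + 1/3*h_2 + 1/9*h_3 + 2/9*h_4
  h_4 = 1 + 1/9*h_1 + 4/9*h_2 + 1/3*h_3 + 1/9*h_4

Substituting h_1 = 0 and rearranging gives the linear system (I - Q) h = 1:
  [8/9, -1/9, -4/9] . (h_2, h_3, h_4) = 1
  [-1/3, 8/9, -2/9] . (h_2, h_3, h_4) = 1
  [-4/9, -1/3, 8/9] . (h_2, h_3, h_4) = 1

Solving yields:
  h_2 = 252/67
  h_3 = 243/67
  h_4 = 585/134

Starting state is 2, so the expected hitting time is h_2 = 252/67.

Answer: 252/67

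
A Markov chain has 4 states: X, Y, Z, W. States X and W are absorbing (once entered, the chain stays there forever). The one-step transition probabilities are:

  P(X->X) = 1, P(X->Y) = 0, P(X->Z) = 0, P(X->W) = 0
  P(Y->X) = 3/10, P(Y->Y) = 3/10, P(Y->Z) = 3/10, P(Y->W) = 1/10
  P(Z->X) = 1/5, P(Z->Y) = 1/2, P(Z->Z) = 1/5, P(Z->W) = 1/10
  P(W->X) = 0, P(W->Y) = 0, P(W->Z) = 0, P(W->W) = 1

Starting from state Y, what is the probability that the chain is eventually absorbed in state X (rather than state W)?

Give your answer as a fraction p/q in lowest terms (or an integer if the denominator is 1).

Let a_i = P(absorbed in X | start in state i).
Boundary conditions: a_X = 1, a_W = 0.
For each transient state i, a_i = sum_j P(i->j) * a_j:
  a_Y = 3/10*a_X + 3/10*a_Y + 3/10*a_Z + 1/10*a_W
  a_Z = 1/5*a_X + 1/2*a_Y + 1/5*a_Z + 1/10*a_W

Substituting a_X = 1 and a_W = 0, rearrange to (I - Q) a = r where r[i] = P(i -> X):
  [7/10, -3/10] . (a_Y, a_Z) = 3/10
  [-1/2, 4/5] . (a_Y, a_Z) = 1/5

Solving yields:
  a_Y = 30/41
  a_Z = 29/41

Starting state is Y, so the absorption probability is a_Y = 30/41.

Answer: 30/41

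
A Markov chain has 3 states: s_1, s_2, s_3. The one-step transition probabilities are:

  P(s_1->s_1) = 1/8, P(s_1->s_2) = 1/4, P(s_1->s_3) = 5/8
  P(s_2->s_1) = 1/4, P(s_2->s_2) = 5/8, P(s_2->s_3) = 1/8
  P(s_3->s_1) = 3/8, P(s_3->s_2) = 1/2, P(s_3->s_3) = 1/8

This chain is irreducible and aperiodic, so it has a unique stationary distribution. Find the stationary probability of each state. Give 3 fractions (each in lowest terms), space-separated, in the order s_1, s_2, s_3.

The stationary distribution satisfies pi = pi * P, i.e.:
  pi_s_1 = 1/8*pi_s_1 + 1/4*pi_s_2 + 3/8*pi_s_3
  pi_s_2 = 1/4*pi_s_1 + 5/8*pi_s_2 + 1/2*pi_s_3
  pi_s_3 = 5/8*pi_s_1 + 1/8*pi_s_2 + 1/8*pi_s_3
with normalization: pi_s_1 + pi_s_2 + pi_s_3 = 1.

Using the first 2 balance equations plus normalization, the linear system A*pi = b is:
  [-7/8, 1/4, 3/8] . pi = 0
  [1/4, -3/8, 1/2] . pi = 0
  [1, 1, 1] . pi = 1

Solving yields:
  pi_s_1 = 1/4
  pi_s_2 = 1/2
  pi_s_3 = 1/4

Verification (pi * P):
  1/4*1/8 + 1/2*1/4 + 1/4*3/8 = 1/4 = pi_s_1  (ok)
  1/4*1/4 + 1/2*5/8 + 1/4*1/2 = 1/2 = pi_s_2  (ok)
  1/4*5/8 + 1/2*1/8 + 1/4*1/8 = 1/4 = pi_s_3  (ok)

Answer: 1/4 1/2 1/4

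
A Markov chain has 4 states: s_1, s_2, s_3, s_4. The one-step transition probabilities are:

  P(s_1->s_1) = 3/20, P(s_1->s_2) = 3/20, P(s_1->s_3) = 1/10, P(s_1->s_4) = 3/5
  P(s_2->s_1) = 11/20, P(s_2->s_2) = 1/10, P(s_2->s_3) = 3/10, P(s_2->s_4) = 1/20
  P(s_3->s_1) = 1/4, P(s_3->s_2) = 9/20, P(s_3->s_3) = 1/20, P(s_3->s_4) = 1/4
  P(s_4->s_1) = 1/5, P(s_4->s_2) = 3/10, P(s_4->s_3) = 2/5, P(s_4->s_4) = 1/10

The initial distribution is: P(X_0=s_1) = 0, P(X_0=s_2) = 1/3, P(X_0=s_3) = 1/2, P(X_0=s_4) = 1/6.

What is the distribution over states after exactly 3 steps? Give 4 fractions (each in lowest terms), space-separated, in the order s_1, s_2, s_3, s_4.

Propagating the distribution step by step (d_{t+1} = d_t * P):
d_0 = (s_1=0, s_2=1/3, s_3=1/2, s_4=1/6)
  d_1[s_1] = 0*3/20 + 1/3*11/20 + 1/2*1/4 + 1/6*1/5 = 41/120
  d_1[s_2] = 0*3/20 + 1/3*1/10 + 1/2*9/20 + 1/6*3/10 = 37/120
  d_1[s_3] = 0*1/10 + 1/3*3/10 + 1/2*1/20 + 1/6*2/5 = 23/120
  d_1[s_4] = 0*3/5 + 1/3*1/20 + 1/2*1/4 + 1/6*1/10 = 19/120
d_1 = (s_1=41/120, s_2=37/120, s_3=23/120, s_4=19/120)
  d_2[s_1] = 41/120*3/20 + 37/120*11/20 + 23/120*1/4 + 19/120*1/5 = 721/2400
  d_2[s_2] = 41/120*3/20 + 37/120*1/10 + 23/120*9/20 + 19/120*3/10 = 259/1200
  d_2[s_3] = 41/120*1/10 + 37/120*3/10 + 23/120*1/20 + 19/120*2/5 = 479/2400
  d_2[s_4] = 41/120*3/5 + 37/120*1/20 + 23/120*1/4 + 19/120*1/10 = 341/1200
d_2 = (s_1=721/2400, s_2=259/1200, s_3=479/2400, s_4=341/1200)
  d_3[s_1] = 721/2400*3/20 + 259/1200*11/20 + 479/2400*1/4 + 341/1200*1/5 = 541/2000
  d_3[s_2] = 721/2400*3/20 + 259/1200*1/10 + 479/2400*9/20 + 341/1200*3/10 = 5801/24000
  d_3[s_3] = 721/2400*1/10 + 259/1200*3/10 + 479/2400*1/20 + 341/1200*2/5 = 699/3200
  d_3[s_4] = 721/2400*3/5 + 259/1200*1/20 + 479/2400*1/4 + 341/1200*1/10 = 12929/48000
d_3 = (s_1=541/2000, s_2=5801/24000, s_3=699/3200, s_4=12929/48000)

Answer: 541/2000 5801/24000 699/3200 12929/48000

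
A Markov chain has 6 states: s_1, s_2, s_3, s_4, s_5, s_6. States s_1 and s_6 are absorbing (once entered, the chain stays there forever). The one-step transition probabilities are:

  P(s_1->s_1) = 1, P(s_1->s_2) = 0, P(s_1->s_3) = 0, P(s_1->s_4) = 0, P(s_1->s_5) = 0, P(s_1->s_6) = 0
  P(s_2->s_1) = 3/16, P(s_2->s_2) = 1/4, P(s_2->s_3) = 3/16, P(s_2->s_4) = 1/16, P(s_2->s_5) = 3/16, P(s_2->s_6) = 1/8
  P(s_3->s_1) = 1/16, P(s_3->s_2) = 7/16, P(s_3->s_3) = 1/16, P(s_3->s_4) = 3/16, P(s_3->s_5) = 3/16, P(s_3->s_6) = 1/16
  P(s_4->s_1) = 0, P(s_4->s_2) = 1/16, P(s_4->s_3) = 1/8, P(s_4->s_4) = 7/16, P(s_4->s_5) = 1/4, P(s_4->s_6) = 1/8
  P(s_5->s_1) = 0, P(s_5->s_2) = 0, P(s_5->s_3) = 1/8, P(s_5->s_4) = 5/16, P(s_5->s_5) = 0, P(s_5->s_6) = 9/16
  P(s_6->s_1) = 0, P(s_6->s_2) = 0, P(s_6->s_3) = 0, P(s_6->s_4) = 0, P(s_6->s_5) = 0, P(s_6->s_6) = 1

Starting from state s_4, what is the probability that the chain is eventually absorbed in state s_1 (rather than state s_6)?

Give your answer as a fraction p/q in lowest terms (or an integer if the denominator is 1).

Let a_i = P(absorbed in s_1 | start in state i).
Boundary conditions: a_s_1 = 1, a_s_6 = 0.
For each transient state i, a_i = sum_j P(i->j) * a_j:
  a_s_2 = 3/16*a_s_1 + 1/4*a_s_2 + 3/16*a_s_3 + 1/16*a_s_4 + 3/16*a_s_5 + 1/8*a_s_6
  a_s_3 = 1/16*a_s_1 + 7/16*a_s_2 + 1/16*a_s_3 + 3/16*a_s_4 + 3/16*a_s_5 + 1/16*a_s_6
  a_s_4 = 0*a_s_1 + 1/16*a_s_2 + 1/8*a_s_3 + 7/16*a_s_4 + 1/4*a_s_5 + 1/8*a_s_6
  a_s_5 = 0*a_s_1 + 0*a_s_2 + 1/8*a_s_3 + 5/16*a_s_4 + 0*a_s_5 + 9/16*a_s_6

Substituting a_s_1 = 1 and a_s_6 = 0, rearrange to (I - Q) a = r where r[i] = P(i -> s_1):
  [3/4, -3/16, -1/16, -3/16] . (a_s_2, a_s_3, a_s_4, a_s_5) = 3/16
  [-7/16, 15/16, -3/16, -3/16] . (a_s_2, a_s_3, a_s_4, a_s_5) = 1/16
  [-1/16, -1/8, 9/16, -1/4] . (a_s_2, a_s_3, a_s_4, a_s_5) = 0
  [0, -1/8, -5/16, 1] . (a_s_2, a_s_3, a_s_4, a_s_5) = 0

Solving yields:
  a_s_2 = 2732/7867
  a_s_3 = 2125/7867
  a_s_4 = 1038/7867
  a_s_5 = 590/7867

Starting state is s_4, so the absorption probability is a_s_4 = 1038/7867.

Answer: 1038/7867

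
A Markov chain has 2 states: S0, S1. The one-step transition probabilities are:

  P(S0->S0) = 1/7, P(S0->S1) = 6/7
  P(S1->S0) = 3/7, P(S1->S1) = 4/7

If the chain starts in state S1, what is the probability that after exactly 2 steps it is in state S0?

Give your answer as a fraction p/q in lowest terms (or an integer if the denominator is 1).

Answer: 15/49

Derivation:
Computing P^2 by repeated multiplication:
P^1 =
  S0: [1/7, 6/7]
  S1: [3/7, 4/7]
P^2 =
  S0: [19/49, 30/49]
  S1: [15/49, 34/49]

(P^2)[S1 -> S0] = 15/49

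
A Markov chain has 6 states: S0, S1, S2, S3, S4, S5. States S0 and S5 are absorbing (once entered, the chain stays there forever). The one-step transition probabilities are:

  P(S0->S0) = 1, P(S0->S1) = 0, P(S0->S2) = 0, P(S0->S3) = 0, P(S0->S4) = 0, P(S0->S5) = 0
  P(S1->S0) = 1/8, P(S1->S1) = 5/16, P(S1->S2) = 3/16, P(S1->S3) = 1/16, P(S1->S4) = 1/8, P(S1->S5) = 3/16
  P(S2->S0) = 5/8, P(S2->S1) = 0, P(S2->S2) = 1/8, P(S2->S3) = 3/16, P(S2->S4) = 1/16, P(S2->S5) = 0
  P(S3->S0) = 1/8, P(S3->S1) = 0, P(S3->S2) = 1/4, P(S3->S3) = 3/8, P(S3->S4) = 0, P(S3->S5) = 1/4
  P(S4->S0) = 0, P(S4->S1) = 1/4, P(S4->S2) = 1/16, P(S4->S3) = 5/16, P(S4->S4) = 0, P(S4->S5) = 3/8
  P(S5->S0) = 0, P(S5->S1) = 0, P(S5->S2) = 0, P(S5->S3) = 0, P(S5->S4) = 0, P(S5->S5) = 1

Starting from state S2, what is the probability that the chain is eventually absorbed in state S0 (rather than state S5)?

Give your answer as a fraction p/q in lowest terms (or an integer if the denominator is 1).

Let a_i = P(absorbed in S0 | start in state i).
Boundary conditions: a_S0 = 1, a_S5 = 0.
For each transient state i, a_i = sum_j P(i->j) * a_j:
  a_S1 = 1/8*a_S0 + 5/16*a_S1 + 3/16*a_S2 + 1/16*a_S3 + 1/8*a_S4 + 3/16*a_S5
  a_S2 = 5/8*a_S0 + 0*a_S1 + 1/8*a_S2 + 3/16*a_S3 + 1/16*a_S4 + 0*a_S5
  a_S3 = 1/8*a_S0 + 0*a_S1 + 1/4*a_S2 + 3/8*a_S3 + 0*a_S4 + 1/4*a_S5
  a_S4 = 0*a_S0 + 1/4*a_S1 + 1/16*a_S2 + 5/16*a_S3 + 0*a_S4 + 3/8*a_S5

Substituting a_S0 = 1 and a_S5 = 0, rearrange to (I - Q) a = r where r[i] = P(i -> S0):
  [11/16, -3/16, -1/16, -1/8] . (a_S1, a_S2, a_S3, a_S4) = 1/8
  [0, 7/8, -3/16, -1/16] . (a_S1, a_S2, a_S3, a_S4) = 5/8
  [0, -1/4, 5/8, 0] . (a_S1, a_S2, a_S3, a_S4) = 1/8
  [-1/4, -1/16, -5/16, 1] . (a_S1, a_S2, a_S3, a_S4) = 0

Solving yields:
  a_S1 = 5566/10519
  a_S2 = 9003/10519
  a_S3 = 5705/10519
  a_S4 = 3737/10519

Starting state is S2, so the absorption probability is a_S2 = 9003/10519.

Answer: 9003/10519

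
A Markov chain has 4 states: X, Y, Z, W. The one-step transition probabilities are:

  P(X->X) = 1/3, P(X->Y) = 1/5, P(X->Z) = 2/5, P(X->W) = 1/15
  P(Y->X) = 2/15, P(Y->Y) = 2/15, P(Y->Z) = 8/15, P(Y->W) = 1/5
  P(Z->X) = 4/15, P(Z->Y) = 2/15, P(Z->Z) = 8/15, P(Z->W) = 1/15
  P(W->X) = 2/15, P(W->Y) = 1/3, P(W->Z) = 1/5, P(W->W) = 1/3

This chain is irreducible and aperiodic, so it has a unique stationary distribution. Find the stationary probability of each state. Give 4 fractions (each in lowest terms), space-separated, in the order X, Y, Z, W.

The stationary distribution satisfies pi = pi * P, i.e.:
  pi_X = 1/3*pi_X + 2/15*pi_Y + 4/15*pi_Z + 2/15*pi_W
  pi_Y = 1/5*pi_X + 2/15*pi_Y + 2/15*pi_Z + 1/3*pi_W
  pi_Z = 2/5*pi_X + 8/15*pi_Y + 8/15*pi_Z + 1/5*pi_W
  pi_W = 1/15*pi_X + 1/5*pi_Y + 1/15*pi_Z + 1/3*pi_W
with normalization: pi_X + pi_Y + pi_Z + pi_W = 1.

Using the first 3 balance equations plus normalization, the linear system A*pi = b is:
  [-2/3, 2/15, 4/15, 2/15] . pi = 0
  [1/5, -13/15, 2/15, 1/3] . pi = 0
  [2/5, 8/15, -7/15, 1/5] . pi = 0
  [1, 1, 1, 1] . pi = 1

Solving yields:
  pi_X = 137/563
  pi_Y = 98/563
  pi_Z = 259/563
  pi_W = 69/563

Verification (pi * P):
  137/563*1/3 + 98/563*2/15 + 259/563*4/15 + 69/563*2/15 = 137/563 = pi_X  (ok)
  137/563*1/5 + 98/563*2/15 + 259/563*2/15 + 69/563*1/3 = 98/563 = pi_Y  (ok)
  137/563*2/5 + 98/563*8/15 + 259/563*8/15 + 69/563*1/5 = 259/563 = pi_Z  (ok)
  137/563*1/15 + 98/563*1/5 + 259/563*1/15 + 69/563*1/3 = 69/563 = pi_W  (ok)

Answer: 137/563 98/563 259/563 69/563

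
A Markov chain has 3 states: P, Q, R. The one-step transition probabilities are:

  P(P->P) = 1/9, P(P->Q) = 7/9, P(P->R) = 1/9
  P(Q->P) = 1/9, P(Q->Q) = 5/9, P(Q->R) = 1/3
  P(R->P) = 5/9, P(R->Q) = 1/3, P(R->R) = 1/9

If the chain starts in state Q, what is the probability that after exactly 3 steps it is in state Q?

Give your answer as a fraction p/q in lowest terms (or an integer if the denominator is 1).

Computing P^3 by repeated multiplication:
P^1 =
  P: [1/9, 7/9, 1/9]
  Q: [1/9, 5/9, 1/3]
  R: [5/9, 1/3, 1/9]
P^2 =
  P: [13/81, 5/9, 23/81]
  Q: [7/27, 41/81, 19/81]
  R: [13/81, 53/81, 5/27]
P^3 =
  P: [173/729, 385/729, 19/81]
  Q: [157/729, 409/729, 163/729]
  R: [47/243, 401/729, 187/729]

(P^3)[Q -> Q] = 409/729

Answer: 409/729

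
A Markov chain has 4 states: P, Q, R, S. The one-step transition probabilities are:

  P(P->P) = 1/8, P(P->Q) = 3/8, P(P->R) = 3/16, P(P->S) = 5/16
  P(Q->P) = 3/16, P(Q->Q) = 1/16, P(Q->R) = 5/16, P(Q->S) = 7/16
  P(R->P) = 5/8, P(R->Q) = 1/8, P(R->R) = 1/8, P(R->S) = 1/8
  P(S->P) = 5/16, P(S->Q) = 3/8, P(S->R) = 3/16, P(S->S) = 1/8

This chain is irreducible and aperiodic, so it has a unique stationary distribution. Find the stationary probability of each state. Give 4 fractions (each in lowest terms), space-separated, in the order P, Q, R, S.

Answer: 404/1387 18/73 15/73 356/1387

Derivation:
The stationary distribution satisfies pi = pi * P, i.e.:
  pi_P = 1/8*pi_P + 3/16*pi_Q + 5/8*pi_R + 5/16*pi_S
  pi_Q = 3/8*pi_P + 1/16*pi_Q + 1/8*pi_R + 3/8*pi_S
  pi_R = 3/16*pi_P + 5/16*pi_Q + 1/8*pi_R + 3/16*pi_S
  pi_S = 5/16*pi_P + 7/16*pi_Q + 1/8*pi_R + 1/8*pi_S
with normalization: pi_P + pi_Q + pi_R + pi_S = 1.

Using the first 3 balance equations plus normalization, the linear system A*pi = b is:
  [-7/8, 3/16, 5/8, 5/16] . pi = 0
  [3/8, -15/16, 1/8, 3/8] . pi = 0
  [3/16, 5/16, -7/8, 3/16] . pi = 0
  [1, 1, 1, 1] . pi = 1

Solving yields:
  pi_P = 404/1387
  pi_Q = 18/73
  pi_R = 15/73
  pi_S = 356/1387

Verification (pi * P):
  404/1387*1/8 + 18/73*3/16 + 15/73*5/8 + 356/1387*5/16 = 404/1387 = pi_P  (ok)
  404/1387*3/8 + 18/73*1/16 + 15/73*1/8 + 356/1387*3/8 = 18/73 = pi_Q  (ok)
  404/1387*3/16 + 18/73*5/16 + 15/73*1/8 + 356/1387*3/16 = 15/73 = pi_R  (ok)
  404/1387*5/16 + 18/73*7/16 + 15/73*1/8 + 356/1387*1/8 = 356/1387 = pi_S  (ok)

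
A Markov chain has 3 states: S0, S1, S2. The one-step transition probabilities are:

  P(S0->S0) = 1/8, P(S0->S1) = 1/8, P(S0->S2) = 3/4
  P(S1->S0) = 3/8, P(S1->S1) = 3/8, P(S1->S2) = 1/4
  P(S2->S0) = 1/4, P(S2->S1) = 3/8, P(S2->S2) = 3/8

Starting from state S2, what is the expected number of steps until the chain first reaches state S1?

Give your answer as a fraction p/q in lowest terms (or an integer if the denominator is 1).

Answer: 72/23

Derivation:
Let h_i = expected steps to first reach S1 from state i.
Boundary: h_S1 = 0.
First-step equations for the other states:
  h_S0 = 1 + 1/8*h_S0 + 1/8*h_S1 + 3/4*h_S2
  h_S2 = 1 + 1/4*h_S0 + 3/8*h_S1 + 3/8*h_S2

Substituting h_S1 = 0 and rearranging gives the linear system (I - Q) h = 1:
  [7/8, -3/4] . (h_S0, h_S2) = 1
  [-1/4, 5/8] . (h_S0, h_S2) = 1

Solving yields:
  h_S0 = 88/23
  h_S2 = 72/23

Starting state is S2, so the expected hitting time is h_S2 = 72/23.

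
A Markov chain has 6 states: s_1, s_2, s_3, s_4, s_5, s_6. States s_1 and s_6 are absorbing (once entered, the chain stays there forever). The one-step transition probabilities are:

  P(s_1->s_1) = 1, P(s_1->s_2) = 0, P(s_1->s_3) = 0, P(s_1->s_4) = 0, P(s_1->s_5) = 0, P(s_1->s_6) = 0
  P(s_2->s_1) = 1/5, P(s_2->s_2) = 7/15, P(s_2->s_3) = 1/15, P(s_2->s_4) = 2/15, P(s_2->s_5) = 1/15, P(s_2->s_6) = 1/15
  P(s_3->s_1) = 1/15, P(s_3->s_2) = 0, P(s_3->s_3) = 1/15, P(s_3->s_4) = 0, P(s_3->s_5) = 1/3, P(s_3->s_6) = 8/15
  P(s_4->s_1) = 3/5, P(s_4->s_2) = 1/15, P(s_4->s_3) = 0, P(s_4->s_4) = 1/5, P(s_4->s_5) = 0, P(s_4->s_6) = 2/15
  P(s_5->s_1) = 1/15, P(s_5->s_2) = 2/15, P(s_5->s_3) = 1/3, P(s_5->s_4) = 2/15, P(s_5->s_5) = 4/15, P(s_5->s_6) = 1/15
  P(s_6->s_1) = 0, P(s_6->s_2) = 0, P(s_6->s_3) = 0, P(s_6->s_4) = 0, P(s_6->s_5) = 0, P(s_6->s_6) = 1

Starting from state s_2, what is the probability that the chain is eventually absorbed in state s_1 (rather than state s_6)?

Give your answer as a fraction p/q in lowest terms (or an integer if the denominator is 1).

Answer: 483/727

Derivation:
Let a_i = P(absorbed in s_1 | start in state i).
Boundary conditions: a_s_1 = 1, a_s_6 = 0.
For each transient state i, a_i = sum_j P(i->j) * a_j:
  a_s_2 = 1/5*a_s_1 + 7/15*a_s_2 + 1/15*a_s_3 + 2/15*a_s_4 + 1/15*a_s_5 + 1/15*a_s_6
  a_s_3 = 1/15*a_s_1 + 0*a_s_2 + 1/15*a_s_3 + 0*a_s_4 + 1/3*a_s_5 + 8/15*a_s_6
  a_s_4 = 3/5*a_s_1 + 1/15*a_s_2 + 0*a_s_3 + 1/5*a_s_4 + 0*a_s_5 + 2/15*a_s_6
  a_s_5 = 1/15*a_s_1 + 2/15*a_s_2 + 1/3*a_s_3 + 2/15*a_s_4 + 4/15*a_s_5 + 1/15*a_s_6

Substituting a_s_1 = 1 and a_s_6 = 0, rearrange to (I - Q) a = r where r[i] = P(i -> s_1):
  [8/15, -1/15, -2/15, -1/15] . (a_s_2, a_s_3, a_s_4, a_s_5) = 1/5
  [0, 14/15, 0, -1/3] . (a_s_2, a_s_3, a_s_4, a_s_5) = 1/15
  [-1/15, 0, 4/5, 0] . (a_s_2, a_s_3, a_s_4, a_s_5) = 3/5
  [-2/15, -1/3, -2/15, 11/15] . (a_s_2, a_s_3, a_s_4, a_s_5) = 1/15

Solving yields:
  a_s_2 = 483/727
  a_s_3 = 173/727
  a_s_4 = 1171/1454
  a_s_5 = 339/727

Starting state is s_2, so the absorption probability is a_s_2 = 483/727.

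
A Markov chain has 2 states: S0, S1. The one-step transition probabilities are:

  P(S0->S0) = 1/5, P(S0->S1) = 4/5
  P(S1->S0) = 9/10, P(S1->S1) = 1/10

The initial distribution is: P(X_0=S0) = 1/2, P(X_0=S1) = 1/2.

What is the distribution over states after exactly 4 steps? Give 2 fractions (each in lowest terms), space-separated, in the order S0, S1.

Propagating the distribution step by step (d_{t+1} = d_t * P):
d_0 = (S0=1/2, S1=1/2)
  d_1[S0] = 1/2*1/5 + 1/2*9/10 = 11/20
  d_1[S1] = 1/2*4/5 + 1/2*1/10 = 9/20
d_1 = (S0=11/20, S1=9/20)
  d_2[S0] = 11/20*1/5 + 9/20*9/10 = 103/200
  d_2[S1] = 11/20*4/5 + 9/20*1/10 = 97/200
d_2 = (S0=103/200, S1=97/200)
  d_3[S0] = 103/200*1/5 + 97/200*9/10 = 1079/2000
  d_3[S1] = 103/200*4/5 + 97/200*1/10 = 921/2000
d_3 = (S0=1079/2000, S1=921/2000)
  d_4[S0] = 1079/2000*1/5 + 921/2000*9/10 = 10447/20000
  d_4[S1] = 1079/2000*4/5 + 921/2000*1/10 = 9553/20000
d_4 = (S0=10447/20000, S1=9553/20000)

Answer: 10447/20000 9553/20000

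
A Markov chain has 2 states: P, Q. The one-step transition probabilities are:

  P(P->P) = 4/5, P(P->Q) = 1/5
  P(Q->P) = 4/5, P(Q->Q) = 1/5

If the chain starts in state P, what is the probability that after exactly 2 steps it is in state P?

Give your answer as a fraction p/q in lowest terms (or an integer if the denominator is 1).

Computing P^2 by repeated multiplication:
P^1 =
  P: [4/5, 1/5]
  Q: [4/5, 1/5]
P^2 =
  P: [4/5, 1/5]
  Q: [4/5, 1/5]

(P^2)[P -> P] = 4/5

Answer: 4/5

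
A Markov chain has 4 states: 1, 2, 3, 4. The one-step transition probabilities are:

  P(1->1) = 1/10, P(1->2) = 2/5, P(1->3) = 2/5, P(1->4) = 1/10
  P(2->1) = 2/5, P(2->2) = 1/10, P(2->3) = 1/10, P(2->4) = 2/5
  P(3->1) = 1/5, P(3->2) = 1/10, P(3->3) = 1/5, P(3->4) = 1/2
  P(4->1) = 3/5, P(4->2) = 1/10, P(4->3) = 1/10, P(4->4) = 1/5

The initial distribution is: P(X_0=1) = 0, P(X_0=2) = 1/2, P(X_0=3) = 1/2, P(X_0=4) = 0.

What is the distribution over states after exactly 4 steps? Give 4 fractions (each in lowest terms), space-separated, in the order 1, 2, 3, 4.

Answer: 3177/10000 377/2000 4233/20000 5643/20000

Derivation:
Propagating the distribution step by step (d_{t+1} = d_t * P):
d_0 = (1=0, 2=1/2, 3=1/2, 4=0)
  d_1[1] = 0*1/10 + 1/2*2/5 + 1/2*1/5 + 0*3/5 = 3/10
  d_1[2] = 0*2/5 + 1/2*1/10 + 1/2*1/10 + 0*1/10 = 1/10
  d_1[3] = 0*2/5 + 1/2*1/10 + 1/2*1/5 + 0*1/10 = 3/20
  d_1[4] = 0*1/10 + 1/2*2/5 + 1/2*1/2 + 0*1/5 = 9/20
d_1 = (1=3/10, 2=1/10, 3=3/20, 4=9/20)
  d_2[1] = 3/10*1/10 + 1/10*2/5 + 3/20*1/5 + 9/20*3/5 = 37/100
  d_2[2] = 3/10*2/5 + 1/10*1/10 + 3/20*1/10 + 9/20*1/10 = 19/100
  d_2[3] = 3/10*2/5 + 1/10*1/10 + 3/20*1/5 + 9/20*1/10 = 41/200
  d_2[4] = 3/10*1/10 + 1/10*2/5 + 3/20*1/2 + 9/20*1/5 = 47/200
d_2 = (1=37/100, 2=19/100, 3=41/200, 4=47/200)
  d_3[1] = 37/100*1/10 + 19/100*2/5 + 41/200*1/5 + 47/200*3/5 = 59/200
  d_3[2] = 37/100*2/5 + 19/100*1/10 + 41/200*1/10 + 47/200*1/10 = 211/1000
  d_3[3] = 37/100*2/5 + 19/100*1/10 + 41/200*1/5 + 47/200*1/10 = 463/2000
  d_3[4] = 37/100*1/10 + 19/100*2/5 + 41/200*1/2 + 47/200*1/5 = 21/80
d_3 = (1=59/200, 2=211/1000, 3=463/2000, 4=21/80)
  d_4[1] = 59/200*1/10 + 211/1000*2/5 + 463/2000*1/5 + 21/80*3/5 = 3177/10000
  d_4[2] = 59/200*2/5 + 211/1000*1/10 + 463/2000*1/10 + 21/80*1/10 = 377/2000
  d_4[3] = 59/200*2/5 + 211/1000*1/10 + 463/2000*1/5 + 21/80*1/10 = 4233/20000
  d_4[4] = 59/200*1/10 + 211/1000*2/5 + 463/2000*1/2 + 21/80*1/5 = 5643/20000
d_4 = (1=3177/10000, 2=377/2000, 3=4233/20000, 4=5643/20000)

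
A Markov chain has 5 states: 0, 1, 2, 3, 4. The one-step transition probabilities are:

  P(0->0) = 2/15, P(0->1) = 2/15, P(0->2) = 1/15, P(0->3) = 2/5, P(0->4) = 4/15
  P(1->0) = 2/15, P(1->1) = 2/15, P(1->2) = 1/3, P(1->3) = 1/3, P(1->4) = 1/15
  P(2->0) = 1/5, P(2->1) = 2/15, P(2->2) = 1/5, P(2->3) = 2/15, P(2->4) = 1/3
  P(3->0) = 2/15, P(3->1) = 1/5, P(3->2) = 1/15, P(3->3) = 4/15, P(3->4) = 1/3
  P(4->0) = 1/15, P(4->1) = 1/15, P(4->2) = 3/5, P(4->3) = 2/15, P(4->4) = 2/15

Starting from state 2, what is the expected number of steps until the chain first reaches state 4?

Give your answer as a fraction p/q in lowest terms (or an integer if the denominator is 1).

Let h_i = expected steps to first reach 4 from state i.
Boundary: h_4 = 0.
First-step equations for the other states:
  h_0 = 1 + 2/15*h_0 + 2/15*h_1 + 1/15*h_2 + 2/5*h_3 + 4/15*h_4
  h_1 = 1 + 2/15*h_0 + 2/15*h_1 + 1/3*h_2 + 1/3*h_3 + 1/15*h_4
  h_2 = 1 + 1/5*h_0 + 2/15*h_1 + 1/5*h_2 + 2/15*h_3 + 1/3*h_4
  h_3 = 1 + 2/15*h_0 + 1/5*h_1 + 1/15*h_2 + 4/15*h_3 + 1/3*h_4

Substituting h_4 = 0 and rearranging gives the linear system (I - Q) h = 1:
  [13/15, -2/15, -1/15, -2/5] . (h_0, h_1, h_2, h_3) = 1
  [-2/15, 13/15, -1/3, -1/3] . (h_0, h_1, h_2, h_3) = 1
  [-1/5, -2/15, 4/5, -2/15] . (h_0, h_1, h_2, h_3) = 1
  [-2/15, -1/5, -1/15, 11/15] . (h_0, h_1, h_2, h_3) = 1

Solving yields:
  h_0 = 1045/277
  h_1 = 1240/277
  h_2 = 980/277
  h_3 = 995/277

Starting state is 2, so the expected hitting time is h_2 = 980/277.

Answer: 980/277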